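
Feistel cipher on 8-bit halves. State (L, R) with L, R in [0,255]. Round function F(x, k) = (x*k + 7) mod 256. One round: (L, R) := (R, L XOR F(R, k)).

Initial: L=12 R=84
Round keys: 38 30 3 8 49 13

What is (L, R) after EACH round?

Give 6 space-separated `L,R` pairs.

Round 1 (k=38): L=84 R=115
Round 2 (k=30): L=115 R=213
Round 3 (k=3): L=213 R=245
Round 4 (k=8): L=245 R=122
Round 5 (k=49): L=122 R=148
Round 6 (k=13): L=148 R=241

Answer: 84,115 115,213 213,245 245,122 122,148 148,241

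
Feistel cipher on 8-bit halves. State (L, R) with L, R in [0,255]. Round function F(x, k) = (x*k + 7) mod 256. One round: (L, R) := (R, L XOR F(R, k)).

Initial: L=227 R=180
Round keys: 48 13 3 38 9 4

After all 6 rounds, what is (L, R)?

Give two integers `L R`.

Round 1 (k=48): L=180 R=36
Round 2 (k=13): L=36 R=111
Round 3 (k=3): L=111 R=112
Round 4 (k=38): L=112 R=200
Round 5 (k=9): L=200 R=127
Round 6 (k=4): L=127 R=203

Answer: 127 203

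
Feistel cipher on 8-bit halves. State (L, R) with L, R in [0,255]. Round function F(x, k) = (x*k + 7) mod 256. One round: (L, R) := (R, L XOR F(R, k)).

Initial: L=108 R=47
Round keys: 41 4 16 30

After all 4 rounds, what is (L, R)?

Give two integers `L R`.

Answer: 229 125

Derivation:
Round 1 (k=41): L=47 R=226
Round 2 (k=4): L=226 R=160
Round 3 (k=16): L=160 R=229
Round 4 (k=30): L=229 R=125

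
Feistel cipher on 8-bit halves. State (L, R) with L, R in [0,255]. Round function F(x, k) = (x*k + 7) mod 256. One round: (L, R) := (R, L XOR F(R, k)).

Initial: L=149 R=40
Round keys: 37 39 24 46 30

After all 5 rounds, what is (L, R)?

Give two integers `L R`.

Round 1 (k=37): L=40 R=90
Round 2 (k=39): L=90 R=149
Round 3 (k=24): L=149 R=165
Round 4 (k=46): L=165 R=56
Round 5 (k=30): L=56 R=50

Answer: 56 50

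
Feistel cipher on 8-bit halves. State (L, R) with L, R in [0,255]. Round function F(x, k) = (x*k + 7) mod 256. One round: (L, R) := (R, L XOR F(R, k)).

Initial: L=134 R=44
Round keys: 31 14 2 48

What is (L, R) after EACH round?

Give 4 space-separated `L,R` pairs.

Answer: 44,221 221,49 49,180 180,246

Derivation:
Round 1 (k=31): L=44 R=221
Round 2 (k=14): L=221 R=49
Round 3 (k=2): L=49 R=180
Round 4 (k=48): L=180 R=246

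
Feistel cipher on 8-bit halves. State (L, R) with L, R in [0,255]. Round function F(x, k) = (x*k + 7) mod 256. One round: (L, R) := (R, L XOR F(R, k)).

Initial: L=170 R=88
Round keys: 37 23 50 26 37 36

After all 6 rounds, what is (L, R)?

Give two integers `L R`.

Answer: 18 174

Derivation:
Round 1 (k=37): L=88 R=21
Round 2 (k=23): L=21 R=178
Round 3 (k=50): L=178 R=222
Round 4 (k=26): L=222 R=33
Round 5 (k=37): L=33 R=18
Round 6 (k=36): L=18 R=174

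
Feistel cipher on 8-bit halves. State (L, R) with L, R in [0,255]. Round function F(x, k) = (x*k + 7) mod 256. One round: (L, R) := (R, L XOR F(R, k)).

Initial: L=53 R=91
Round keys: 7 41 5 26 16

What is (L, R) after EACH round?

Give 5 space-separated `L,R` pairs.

Round 1 (k=7): L=91 R=177
Round 2 (k=41): L=177 R=59
Round 3 (k=5): L=59 R=159
Round 4 (k=26): L=159 R=22
Round 5 (k=16): L=22 R=248

Answer: 91,177 177,59 59,159 159,22 22,248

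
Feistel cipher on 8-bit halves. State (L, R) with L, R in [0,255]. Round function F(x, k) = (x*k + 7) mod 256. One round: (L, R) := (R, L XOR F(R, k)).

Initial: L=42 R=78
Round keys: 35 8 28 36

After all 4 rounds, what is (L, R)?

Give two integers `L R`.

Answer: 120 118

Derivation:
Round 1 (k=35): L=78 R=155
Round 2 (k=8): L=155 R=145
Round 3 (k=28): L=145 R=120
Round 4 (k=36): L=120 R=118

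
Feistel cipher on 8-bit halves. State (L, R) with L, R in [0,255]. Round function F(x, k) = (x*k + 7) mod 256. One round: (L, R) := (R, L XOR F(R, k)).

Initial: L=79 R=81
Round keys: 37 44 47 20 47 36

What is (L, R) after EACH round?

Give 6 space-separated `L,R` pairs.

Answer: 81,243 243,154 154,190 190,69 69,12 12,242

Derivation:
Round 1 (k=37): L=81 R=243
Round 2 (k=44): L=243 R=154
Round 3 (k=47): L=154 R=190
Round 4 (k=20): L=190 R=69
Round 5 (k=47): L=69 R=12
Round 6 (k=36): L=12 R=242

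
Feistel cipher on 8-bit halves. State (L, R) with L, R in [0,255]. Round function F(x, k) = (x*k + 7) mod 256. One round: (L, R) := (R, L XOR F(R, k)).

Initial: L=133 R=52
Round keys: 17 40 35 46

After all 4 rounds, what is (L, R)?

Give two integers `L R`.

Answer: 14 8

Derivation:
Round 1 (k=17): L=52 R=254
Round 2 (k=40): L=254 R=131
Round 3 (k=35): L=131 R=14
Round 4 (k=46): L=14 R=8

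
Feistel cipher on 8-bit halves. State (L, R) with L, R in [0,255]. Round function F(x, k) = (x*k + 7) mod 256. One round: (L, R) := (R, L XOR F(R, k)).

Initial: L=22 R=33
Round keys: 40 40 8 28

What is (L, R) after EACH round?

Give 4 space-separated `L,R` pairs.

Round 1 (k=40): L=33 R=57
Round 2 (k=40): L=57 R=206
Round 3 (k=8): L=206 R=78
Round 4 (k=28): L=78 R=65

Answer: 33,57 57,206 206,78 78,65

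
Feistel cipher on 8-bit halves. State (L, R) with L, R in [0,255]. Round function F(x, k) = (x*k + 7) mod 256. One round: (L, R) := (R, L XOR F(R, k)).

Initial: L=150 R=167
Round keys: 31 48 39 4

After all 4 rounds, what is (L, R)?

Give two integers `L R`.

Answer: 81 203

Derivation:
Round 1 (k=31): L=167 R=214
Round 2 (k=48): L=214 R=128
Round 3 (k=39): L=128 R=81
Round 4 (k=4): L=81 R=203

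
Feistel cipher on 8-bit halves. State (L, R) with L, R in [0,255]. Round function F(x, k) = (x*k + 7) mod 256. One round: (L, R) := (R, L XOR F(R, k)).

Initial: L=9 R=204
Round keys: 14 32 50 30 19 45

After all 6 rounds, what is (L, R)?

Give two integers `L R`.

Round 1 (k=14): L=204 R=38
Round 2 (k=32): L=38 R=11
Round 3 (k=50): L=11 R=11
Round 4 (k=30): L=11 R=90
Round 5 (k=19): L=90 R=190
Round 6 (k=45): L=190 R=55

Answer: 190 55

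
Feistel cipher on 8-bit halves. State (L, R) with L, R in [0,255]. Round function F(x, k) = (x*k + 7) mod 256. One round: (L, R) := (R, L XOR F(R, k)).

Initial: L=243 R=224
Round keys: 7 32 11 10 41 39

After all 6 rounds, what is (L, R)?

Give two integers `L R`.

Round 1 (k=7): L=224 R=212
Round 2 (k=32): L=212 R=103
Round 3 (k=11): L=103 R=160
Round 4 (k=10): L=160 R=32
Round 5 (k=41): L=32 R=135
Round 6 (k=39): L=135 R=184

Answer: 135 184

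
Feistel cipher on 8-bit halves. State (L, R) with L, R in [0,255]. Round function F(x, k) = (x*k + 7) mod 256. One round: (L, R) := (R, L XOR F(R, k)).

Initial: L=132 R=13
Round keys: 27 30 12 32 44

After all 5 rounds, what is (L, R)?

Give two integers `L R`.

Round 1 (k=27): L=13 R=226
Round 2 (k=30): L=226 R=142
Round 3 (k=12): L=142 R=77
Round 4 (k=32): L=77 R=41
Round 5 (k=44): L=41 R=94

Answer: 41 94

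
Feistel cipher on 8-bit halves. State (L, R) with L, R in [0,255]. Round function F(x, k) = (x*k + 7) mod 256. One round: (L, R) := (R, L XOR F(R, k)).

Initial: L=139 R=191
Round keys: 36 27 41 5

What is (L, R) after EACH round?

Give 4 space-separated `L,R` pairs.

Answer: 191,104 104,64 64,47 47,178

Derivation:
Round 1 (k=36): L=191 R=104
Round 2 (k=27): L=104 R=64
Round 3 (k=41): L=64 R=47
Round 4 (k=5): L=47 R=178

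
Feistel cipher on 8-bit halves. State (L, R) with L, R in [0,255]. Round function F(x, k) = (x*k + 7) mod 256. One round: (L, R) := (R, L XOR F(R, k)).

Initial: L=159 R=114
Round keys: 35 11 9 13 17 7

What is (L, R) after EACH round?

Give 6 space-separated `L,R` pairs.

Answer: 114,2 2,111 111,236 236,108 108,223 223,76

Derivation:
Round 1 (k=35): L=114 R=2
Round 2 (k=11): L=2 R=111
Round 3 (k=9): L=111 R=236
Round 4 (k=13): L=236 R=108
Round 5 (k=17): L=108 R=223
Round 6 (k=7): L=223 R=76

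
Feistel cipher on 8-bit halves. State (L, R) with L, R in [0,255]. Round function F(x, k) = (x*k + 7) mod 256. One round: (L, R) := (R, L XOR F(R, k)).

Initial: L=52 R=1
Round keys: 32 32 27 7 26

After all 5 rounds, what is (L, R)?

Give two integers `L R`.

Answer: 155 31

Derivation:
Round 1 (k=32): L=1 R=19
Round 2 (k=32): L=19 R=102
Round 3 (k=27): L=102 R=218
Round 4 (k=7): L=218 R=155
Round 5 (k=26): L=155 R=31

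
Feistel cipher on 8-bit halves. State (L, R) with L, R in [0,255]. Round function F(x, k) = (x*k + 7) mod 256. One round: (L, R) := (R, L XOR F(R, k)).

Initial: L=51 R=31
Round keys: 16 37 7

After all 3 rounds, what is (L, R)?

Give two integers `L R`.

Answer: 68 39

Derivation:
Round 1 (k=16): L=31 R=196
Round 2 (k=37): L=196 R=68
Round 3 (k=7): L=68 R=39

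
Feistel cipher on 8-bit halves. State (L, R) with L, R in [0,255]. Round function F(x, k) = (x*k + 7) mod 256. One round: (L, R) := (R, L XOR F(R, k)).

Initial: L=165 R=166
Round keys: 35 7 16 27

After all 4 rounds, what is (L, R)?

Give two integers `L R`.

Answer: 203 29

Derivation:
Round 1 (k=35): L=166 R=28
Round 2 (k=7): L=28 R=109
Round 3 (k=16): L=109 R=203
Round 4 (k=27): L=203 R=29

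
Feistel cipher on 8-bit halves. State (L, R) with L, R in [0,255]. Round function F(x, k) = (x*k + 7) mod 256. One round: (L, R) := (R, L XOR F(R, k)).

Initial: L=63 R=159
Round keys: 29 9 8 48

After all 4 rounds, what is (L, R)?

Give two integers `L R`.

Round 1 (k=29): L=159 R=53
Round 2 (k=9): L=53 R=123
Round 3 (k=8): L=123 R=234
Round 4 (k=48): L=234 R=156

Answer: 234 156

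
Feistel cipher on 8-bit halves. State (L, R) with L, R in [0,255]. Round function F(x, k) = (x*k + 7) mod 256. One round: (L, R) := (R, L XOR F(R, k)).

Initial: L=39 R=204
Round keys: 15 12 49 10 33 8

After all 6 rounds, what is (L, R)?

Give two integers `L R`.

Round 1 (k=15): L=204 R=220
Round 2 (k=12): L=220 R=155
Round 3 (k=49): L=155 R=110
Round 4 (k=10): L=110 R=200
Round 5 (k=33): L=200 R=161
Round 6 (k=8): L=161 R=199

Answer: 161 199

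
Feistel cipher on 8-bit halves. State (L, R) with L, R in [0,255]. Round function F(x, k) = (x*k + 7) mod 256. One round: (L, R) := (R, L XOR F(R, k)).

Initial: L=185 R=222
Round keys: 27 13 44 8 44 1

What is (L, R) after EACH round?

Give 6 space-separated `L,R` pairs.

Round 1 (k=27): L=222 R=200
Round 2 (k=13): L=200 R=241
Round 3 (k=44): L=241 R=187
Round 4 (k=8): L=187 R=46
Round 5 (k=44): L=46 R=84
Round 6 (k=1): L=84 R=117

Answer: 222,200 200,241 241,187 187,46 46,84 84,117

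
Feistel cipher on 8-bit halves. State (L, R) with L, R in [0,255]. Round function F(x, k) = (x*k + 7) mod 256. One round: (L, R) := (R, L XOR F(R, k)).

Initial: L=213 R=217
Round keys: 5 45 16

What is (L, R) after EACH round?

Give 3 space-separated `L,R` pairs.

Answer: 217,145 145,93 93,70

Derivation:
Round 1 (k=5): L=217 R=145
Round 2 (k=45): L=145 R=93
Round 3 (k=16): L=93 R=70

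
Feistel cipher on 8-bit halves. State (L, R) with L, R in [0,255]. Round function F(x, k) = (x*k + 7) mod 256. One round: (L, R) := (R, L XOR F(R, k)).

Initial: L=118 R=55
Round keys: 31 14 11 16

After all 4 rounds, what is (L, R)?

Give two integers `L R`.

Answer: 237 59

Derivation:
Round 1 (k=31): L=55 R=198
Round 2 (k=14): L=198 R=236
Round 3 (k=11): L=236 R=237
Round 4 (k=16): L=237 R=59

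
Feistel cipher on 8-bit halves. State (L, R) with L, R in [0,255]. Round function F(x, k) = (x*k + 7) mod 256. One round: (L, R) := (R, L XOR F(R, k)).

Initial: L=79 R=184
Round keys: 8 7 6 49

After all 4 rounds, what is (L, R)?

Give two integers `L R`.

Round 1 (k=8): L=184 R=136
Round 2 (k=7): L=136 R=7
Round 3 (k=6): L=7 R=185
Round 4 (k=49): L=185 R=119

Answer: 185 119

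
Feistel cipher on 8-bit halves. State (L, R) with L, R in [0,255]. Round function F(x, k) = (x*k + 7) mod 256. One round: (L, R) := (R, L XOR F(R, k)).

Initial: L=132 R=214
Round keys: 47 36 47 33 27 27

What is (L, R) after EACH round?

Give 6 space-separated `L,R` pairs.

Answer: 214,213 213,45 45,159 159,171 171,143 143,183

Derivation:
Round 1 (k=47): L=214 R=213
Round 2 (k=36): L=213 R=45
Round 3 (k=47): L=45 R=159
Round 4 (k=33): L=159 R=171
Round 5 (k=27): L=171 R=143
Round 6 (k=27): L=143 R=183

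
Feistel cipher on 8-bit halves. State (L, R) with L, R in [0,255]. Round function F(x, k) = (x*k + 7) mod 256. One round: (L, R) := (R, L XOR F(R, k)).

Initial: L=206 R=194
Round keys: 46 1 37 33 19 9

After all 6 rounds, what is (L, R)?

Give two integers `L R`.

Round 1 (k=46): L=194 R=45
Round 2 (k=1): L=45 R=246
Round 3 (k=37): L=246 R=184
Round 4 (k=33): L=184 R=73
Round 5 (k=19): L=73 R=202
Round 6 (k=9): L=202 R=104

Answer: 202 104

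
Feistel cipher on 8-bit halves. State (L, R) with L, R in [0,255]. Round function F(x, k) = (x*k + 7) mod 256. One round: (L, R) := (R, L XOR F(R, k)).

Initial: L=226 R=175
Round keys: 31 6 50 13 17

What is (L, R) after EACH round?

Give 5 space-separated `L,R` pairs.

Answer: 175,218 218,140 140,133 133,68 68,14

Derivation:
Round 1 (k=31): L=175 R=218
Round 2 (k=6): L=218 R=140
Round 3 (k=50): L=140 R=133
Round 4 (k=13): L=133 R=68
Round 5 (k=17): L=68 R=14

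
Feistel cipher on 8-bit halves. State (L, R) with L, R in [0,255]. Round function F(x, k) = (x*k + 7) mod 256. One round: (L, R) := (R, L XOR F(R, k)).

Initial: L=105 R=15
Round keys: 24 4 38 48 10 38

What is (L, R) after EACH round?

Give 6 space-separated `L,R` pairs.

Round 1 (k=24): L=15 R=6
Round 2 (k=4): L=6 R=16
Round 3 (k=38): L=16 R=97
Round 4 (k=48): L=97 R=39
Round 5 (k=10): L=39 R=236
Round 6 (k=38): L=236 R=40

Answer: 15,6 6,16 16,97 97,39 39,236 236,40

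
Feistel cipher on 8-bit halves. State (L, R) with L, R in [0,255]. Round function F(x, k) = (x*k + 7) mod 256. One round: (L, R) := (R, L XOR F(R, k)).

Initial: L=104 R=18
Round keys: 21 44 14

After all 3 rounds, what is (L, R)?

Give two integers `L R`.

Answer: 1 252

Derivation:
Round 1 (k=21): L=18 R=233
Round 2 (k=44): L=233 R=1
Round 3 (k=14): L=1 R=252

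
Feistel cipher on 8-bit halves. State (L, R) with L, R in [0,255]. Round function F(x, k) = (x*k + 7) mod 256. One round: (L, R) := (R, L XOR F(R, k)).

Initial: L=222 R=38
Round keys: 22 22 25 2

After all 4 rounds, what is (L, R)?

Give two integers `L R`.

Answer: 87 70

Derivation:
Round 1 (k=22): L=38 R=149
Round 2 (k=22): L=149 R=243
Round 3 (k=25): L=243 R=87
Round 4 (k=2): L=87 R=70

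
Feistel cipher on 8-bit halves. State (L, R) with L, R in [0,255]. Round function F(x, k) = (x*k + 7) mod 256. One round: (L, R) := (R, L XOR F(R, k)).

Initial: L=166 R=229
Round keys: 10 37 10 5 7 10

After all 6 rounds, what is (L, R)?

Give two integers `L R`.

Round 1 (k=10): L=229 R=95
Round 2 (k=37): L=95 R=39
Round 3 (k=10): L=39 R=210
Round 4 (k=5): L=210 R=6
Round 5 (k=7): L=6 R=227
Round 6 (k=10): L=227 R=227

Answer: 227 227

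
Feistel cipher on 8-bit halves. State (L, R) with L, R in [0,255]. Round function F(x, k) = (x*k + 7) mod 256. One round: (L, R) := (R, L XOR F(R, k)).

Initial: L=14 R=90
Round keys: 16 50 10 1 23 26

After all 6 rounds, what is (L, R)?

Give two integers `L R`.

Round 1 (k=16): L=90 R=169
Round 2 (k=50): L=169 R=83
Round 3 (k=10): L=83 R=236
Round 4 (k=1): L=236 R=160
Round 5 (k=23): L=160 R=139
Round 6 (k=26): L=139 R=133

Answer: 139 133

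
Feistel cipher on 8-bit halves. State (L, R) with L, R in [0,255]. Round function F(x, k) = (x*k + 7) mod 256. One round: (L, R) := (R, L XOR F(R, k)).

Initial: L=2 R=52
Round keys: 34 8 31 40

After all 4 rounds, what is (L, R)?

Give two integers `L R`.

Round 1 (k=34): L=52 R=237
Round 2 (k=8): L=237 R=91
Round 3 (k=31): L=91 R=225
Round 4 (k=40): L=225 R=116

Answer: 225 116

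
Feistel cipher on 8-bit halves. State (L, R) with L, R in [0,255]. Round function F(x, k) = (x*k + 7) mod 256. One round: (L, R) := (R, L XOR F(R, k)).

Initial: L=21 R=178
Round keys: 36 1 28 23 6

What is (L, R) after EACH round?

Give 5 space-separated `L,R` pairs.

Answer: 178,26 26,147 147,1 1,141 141,84

Derivation:
Round 1 (k=36): L=178 R=26
Round 2 (k=1): L=26 R=147
Round 3 (k=28): L=147 R=1
Round 4 (k=23): L=1 R=141
Round 5 (k=6): L=141 R=84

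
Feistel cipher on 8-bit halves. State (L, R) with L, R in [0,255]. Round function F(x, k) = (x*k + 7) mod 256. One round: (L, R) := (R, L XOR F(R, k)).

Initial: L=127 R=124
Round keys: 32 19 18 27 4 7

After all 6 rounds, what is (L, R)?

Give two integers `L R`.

Round 1 (k=32): L=124 R=248
Round 2 (k=19): L=248 R=19
Round 3 (k=18): L=19 R=165
Round 4 (k=27): L=165 R=125
Round 5 (k=4): L=125 R=94
Round 6 (k=7): L=94 R=228

Answer: 94 228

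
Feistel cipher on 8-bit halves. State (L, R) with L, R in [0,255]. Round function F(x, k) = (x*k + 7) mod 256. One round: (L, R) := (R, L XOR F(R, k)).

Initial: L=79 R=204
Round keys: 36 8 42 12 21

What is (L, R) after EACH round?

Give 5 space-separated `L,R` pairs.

Answer: 204,248 248,11 11,45 45,40 40,98

Derivation:
Round 1 (k=36): L=204 R=248
Round 2 (k=8): L=248 R=11
Round 3 (k=42): L=11 R=45
Round 4 (k=12): L=45 R=40
Round 5 (k=21): L=40 R=98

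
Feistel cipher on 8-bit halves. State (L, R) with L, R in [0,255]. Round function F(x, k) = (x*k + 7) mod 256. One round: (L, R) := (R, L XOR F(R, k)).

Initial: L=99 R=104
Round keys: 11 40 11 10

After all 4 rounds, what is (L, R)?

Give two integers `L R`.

Round 1 (k=11): L=104 R=28
Round 2 (k=40): L=28 R=15
Round 3 (k=11): L=15 R=176
Round 4 (k=10): L=176 R=232

Answer: 176 232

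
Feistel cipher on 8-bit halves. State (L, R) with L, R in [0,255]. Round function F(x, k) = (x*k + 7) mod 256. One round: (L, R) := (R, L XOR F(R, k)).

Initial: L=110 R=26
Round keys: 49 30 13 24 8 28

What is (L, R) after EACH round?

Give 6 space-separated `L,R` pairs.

Answer: 26,111 111,19 19,145 145,140 140,246 246,99

Derivation:
Round 1 (k=49): L=26 R=111
Round 2 (k=30): L=111 R=19
Round 3 (k=13): L=19 R=145
Round 4 (k=24): L=145 R=140
Round 5 (k=8): L=140 R=246
Round 6 (k=28): L=246 R=99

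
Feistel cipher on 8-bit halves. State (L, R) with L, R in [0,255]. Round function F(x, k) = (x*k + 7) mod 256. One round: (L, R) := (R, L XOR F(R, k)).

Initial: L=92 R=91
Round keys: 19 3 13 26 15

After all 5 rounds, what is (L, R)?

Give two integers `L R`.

Round 1 (k=19): L=91 R=148
Round 2 (k=3): L=148 R=152
Round 3 (k=13): L=152 R=43
Round 4 (k=26): L=43 R=253
Round 5 (k=15): L=253 R=241

Answer: 253 241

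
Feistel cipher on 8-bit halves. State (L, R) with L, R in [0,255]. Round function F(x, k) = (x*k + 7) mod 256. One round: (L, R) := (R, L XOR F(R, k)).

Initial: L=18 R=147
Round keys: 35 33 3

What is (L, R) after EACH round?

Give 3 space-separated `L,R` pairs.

Answer: 147,50 50,234 234,247

Derivation:
Round 1 (k=35): L=147 R=50
Round 2 (k=33): L=50 R=234
Round 3 (k=3): L=234 R=247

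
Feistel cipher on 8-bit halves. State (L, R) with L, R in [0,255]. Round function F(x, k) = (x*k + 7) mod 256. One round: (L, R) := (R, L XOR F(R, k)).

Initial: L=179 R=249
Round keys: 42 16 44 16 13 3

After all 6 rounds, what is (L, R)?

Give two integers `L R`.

Answer: 1 3

Derivation:
Round 1 (k=42): L=249 R=82
Round 2 (k=16): L=82 R=222
Round 3 (k=44): L=222 R=125
Round 4 (k=16): L=125 R=9
Round 5 (k=13): L=9 R=1
Round 6 (k=3): L=1 R=3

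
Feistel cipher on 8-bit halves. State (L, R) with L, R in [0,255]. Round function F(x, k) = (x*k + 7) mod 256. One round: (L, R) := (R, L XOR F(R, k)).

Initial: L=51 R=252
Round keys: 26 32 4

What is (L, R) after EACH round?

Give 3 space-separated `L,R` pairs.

Answer: 252,172 172,123 123,95

Derivation:
Round 1 (k=26): L=252 R=172
Round 2 (k=32): L=172 R=123
Round 3 (k=4): L=123 R=95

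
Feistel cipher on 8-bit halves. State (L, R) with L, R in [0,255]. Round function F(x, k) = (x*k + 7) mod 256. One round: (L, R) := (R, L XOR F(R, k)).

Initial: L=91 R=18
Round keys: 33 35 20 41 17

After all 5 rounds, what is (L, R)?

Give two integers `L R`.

Answer: 127 7

Derivation:
Round 1 (k=33): L=18 R=2
Round 2 (k=35): L=2 R=95
Round 3 (k=20): L=95 R=113
Round 4 (k=41): L=113 R=127
Round 5 (k=17): L=127 R=7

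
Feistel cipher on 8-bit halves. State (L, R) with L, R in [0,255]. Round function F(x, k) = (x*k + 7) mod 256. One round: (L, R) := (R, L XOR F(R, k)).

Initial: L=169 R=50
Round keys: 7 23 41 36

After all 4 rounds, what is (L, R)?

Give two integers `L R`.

Round 1 (k=7): L=50 R=204
Round 2 (k=23): L=204 R=105
Round 3 (k=41): L=105 R=20
Round 4 (k=36): L=20 R=190

Answer: 20 190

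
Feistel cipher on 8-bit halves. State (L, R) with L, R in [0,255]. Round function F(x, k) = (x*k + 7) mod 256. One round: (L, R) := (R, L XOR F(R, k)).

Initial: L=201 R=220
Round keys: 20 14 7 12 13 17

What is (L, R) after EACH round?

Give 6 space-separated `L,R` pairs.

Answer: 220,254 254,55 55,118 118,184 184,41 41,120

Derivation:
Round 1 (k=20): L=220 R=254
Round 2 (k=14): L=254 R=55
Round 3 (k=7): L=55 R=118
Round 4 (k=12): L=118 R=184
Round 5 (k=13): L=184 R=41
Round 6 (k=17): L=41 R=120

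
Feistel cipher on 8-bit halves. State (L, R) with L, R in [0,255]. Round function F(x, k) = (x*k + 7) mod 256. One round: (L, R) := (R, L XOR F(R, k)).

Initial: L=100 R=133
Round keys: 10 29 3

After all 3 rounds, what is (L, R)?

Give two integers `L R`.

Round 1 (k=10): L=133 R=93
Round 2 (k=29): L=93 R=21
Round 3 (k=3): L=21 R=27

Answer: 21 27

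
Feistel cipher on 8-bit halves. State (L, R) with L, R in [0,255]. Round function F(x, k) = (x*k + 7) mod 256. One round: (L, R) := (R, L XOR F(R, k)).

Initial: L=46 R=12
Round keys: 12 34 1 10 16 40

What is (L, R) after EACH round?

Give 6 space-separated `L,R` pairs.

Answer: 12,185 185,149 149,37 37,236 236,226 226,187

Derivation:
Round 1 (k=12): L=12 R=185
Round 2 (k=34): L=185 R=149
Round 3 (k=1): L=149 R=37
Round 4 (k=10): L=37 R=236
Round 5 (k=16): L=236 R=226
Round 6 (k=40): L=226 R=187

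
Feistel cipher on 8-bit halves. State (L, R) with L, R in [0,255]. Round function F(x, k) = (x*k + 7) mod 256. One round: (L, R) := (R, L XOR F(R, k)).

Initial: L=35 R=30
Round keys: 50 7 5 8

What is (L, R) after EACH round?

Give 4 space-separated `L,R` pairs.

Round 1 (k=50): L=30 R=192
Round 2 (k=7): L=192 R=89
Round 3 (k=5): L=89 R=4
Round 4 (k=8): L=4 R=126

Answer: 30,192 192,89 89,4 4,126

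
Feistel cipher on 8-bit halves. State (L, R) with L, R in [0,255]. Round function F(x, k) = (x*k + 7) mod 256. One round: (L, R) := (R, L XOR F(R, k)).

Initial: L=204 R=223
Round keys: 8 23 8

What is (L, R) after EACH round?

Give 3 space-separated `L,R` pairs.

Round 1 (k=8): L=223 R=51
Round 2 (k=23): L=51 R=67
Round 3 (k=8): L=67 R=44

Answer: 223,51 51,67 67,44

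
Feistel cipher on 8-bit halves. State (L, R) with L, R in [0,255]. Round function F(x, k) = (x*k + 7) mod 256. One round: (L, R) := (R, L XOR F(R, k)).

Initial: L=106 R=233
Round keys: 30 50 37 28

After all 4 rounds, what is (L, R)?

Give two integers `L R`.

Answer: 12 235

Derivation:
Round 1 (k=30): L=233 R=63
Round 2 (k=50): L=63 R=188
Round 3 (k=37): L=188 R=12
Round 4 (k=28): L=12 R=235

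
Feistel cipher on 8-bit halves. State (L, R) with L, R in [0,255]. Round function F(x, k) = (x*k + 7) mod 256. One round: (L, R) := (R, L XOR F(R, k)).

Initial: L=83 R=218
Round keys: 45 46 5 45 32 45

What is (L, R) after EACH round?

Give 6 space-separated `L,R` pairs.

Answer: 218,10 10,9 9,62 62,228 228,185 185,104

Derivation:
Round 1 (k=45): L=218 R=10
Round 2 (k=46): L=10 R=9
Round 3 (k=5): L=9 R=62
Round 4 (k=45): L=62 R=228
Round 5 (k=32): L=228 R=185
Round 6 (k=45): L=185 R=104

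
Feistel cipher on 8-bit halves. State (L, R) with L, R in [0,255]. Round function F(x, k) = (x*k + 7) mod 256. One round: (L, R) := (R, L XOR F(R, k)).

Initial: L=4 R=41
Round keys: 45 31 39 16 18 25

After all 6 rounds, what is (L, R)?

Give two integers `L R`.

Round 1 (k=45): L=41 R=56
Round 2 (k=31): L=56 R=230
Round 3 (k=39): L=230 R=41
Round 4 (k=16): L=41 R=113
Round 5 (k=18): L=113 R=208
Round 6 (k=25): L=208 R=38

Answer: 208 38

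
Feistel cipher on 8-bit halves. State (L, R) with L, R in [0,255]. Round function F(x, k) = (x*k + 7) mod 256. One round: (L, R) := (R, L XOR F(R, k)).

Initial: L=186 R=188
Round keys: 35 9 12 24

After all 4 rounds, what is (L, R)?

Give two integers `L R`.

Answer: 22 187

Derivation:
Round 1 (k=35): L=188 R=1
Round 2 (k=9): L=1 R=172
Round 3 (k=12): L=172 R=22
Round 4 (k=24): L=22 R=187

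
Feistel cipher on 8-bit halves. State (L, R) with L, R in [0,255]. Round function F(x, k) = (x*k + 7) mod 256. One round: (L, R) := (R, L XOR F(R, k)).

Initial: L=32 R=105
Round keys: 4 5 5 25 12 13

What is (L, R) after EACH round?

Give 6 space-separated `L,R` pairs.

Answer: 105,139 139,215 215,177 177,135 135,234 234,110

Derivation:
Round 1 (k=4): L=105 R=139
Round 2 (k=5): L=139 R=215
Round 3 (k=5): L=215 R=177
Round 4 (k=25): L=177 R=135
Round 5 (k=12): L=135 R=234
Round 6 (k=13): L=234 R=110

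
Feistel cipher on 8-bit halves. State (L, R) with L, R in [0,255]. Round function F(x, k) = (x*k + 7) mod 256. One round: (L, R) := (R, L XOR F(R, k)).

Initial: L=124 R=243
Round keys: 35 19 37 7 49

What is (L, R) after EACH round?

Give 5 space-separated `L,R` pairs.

Round 1 (k=35): L=243 R=60
Round 2 (k=19): L=60 R=136
Round 3 (k=37): L=136 R=147
Round 4 (k=7): L=147 R=132
Round 5 (k=49): L=132 R=216

Answer: 243,60 60,136 136,147 147,132 132,216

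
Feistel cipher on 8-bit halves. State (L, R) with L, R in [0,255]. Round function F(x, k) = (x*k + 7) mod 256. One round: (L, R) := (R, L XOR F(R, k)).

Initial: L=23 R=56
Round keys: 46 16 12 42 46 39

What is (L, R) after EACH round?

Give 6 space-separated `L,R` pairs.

Answer: 56,0 0,63 63,251 251,10 10,40 40,21

Derivation:
Round 1 (k=46): L=56 R=0
Round 2 (k=16): L=0 R=63
Round 3 (k=12): L=63 R=251
Round 4 (k=42): L=251 R=10
Round 5 (k=46): L=10 R=40
Round 6 (k=39): L=40 R=21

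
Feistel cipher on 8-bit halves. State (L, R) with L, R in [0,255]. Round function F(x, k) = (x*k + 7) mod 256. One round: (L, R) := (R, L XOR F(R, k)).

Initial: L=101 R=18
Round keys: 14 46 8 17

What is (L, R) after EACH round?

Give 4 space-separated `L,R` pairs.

Round 1 (k=14): L=18 R=102
Round 2 (k=46): L=102 R=73
Round 3 (k=8): L=73 R=41
Round 4 (k=17): L=41 R=137

Answer: 18,102 102,73 73,41 41,137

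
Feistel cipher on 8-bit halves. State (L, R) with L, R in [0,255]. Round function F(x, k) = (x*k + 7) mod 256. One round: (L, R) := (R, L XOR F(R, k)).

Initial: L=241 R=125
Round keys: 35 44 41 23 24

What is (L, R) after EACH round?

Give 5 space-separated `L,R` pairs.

Round 1 (k=35): L=125 R=239
Round 2 (k=44): L=239 R=102
Round 3 (k=41): L=102 R=178
Round 4 (k=23): L=178 R=99
Round 5 (k=24): L=99 R=253

Answer: 125,239 239,102 102,178 178,99 99,253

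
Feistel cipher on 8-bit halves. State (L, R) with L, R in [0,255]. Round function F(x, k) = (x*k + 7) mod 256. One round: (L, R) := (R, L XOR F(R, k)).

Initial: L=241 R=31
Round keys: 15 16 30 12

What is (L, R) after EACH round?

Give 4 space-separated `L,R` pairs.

Answer: 31,41 41,136 136,222 222,231

Derivation:
Round 1 (k=15): L=31 R=41
Round 2 (k=16): L=41 R=136
Round 3 (k=30): L=136 R=222
Round 4 (k=12): L=222 R=231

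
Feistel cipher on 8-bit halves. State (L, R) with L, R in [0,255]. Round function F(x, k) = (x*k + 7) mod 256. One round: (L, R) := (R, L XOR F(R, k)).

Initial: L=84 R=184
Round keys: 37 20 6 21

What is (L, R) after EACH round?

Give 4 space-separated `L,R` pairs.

Round 1 (k=37): L=184 R=203
Round 2 (k=20): L=203 R=91
Round 3 (k=6): L=91 R=226
Round 4 (k=21): L=226 R=202

Answer: 184,203 203,91 91,226 226,202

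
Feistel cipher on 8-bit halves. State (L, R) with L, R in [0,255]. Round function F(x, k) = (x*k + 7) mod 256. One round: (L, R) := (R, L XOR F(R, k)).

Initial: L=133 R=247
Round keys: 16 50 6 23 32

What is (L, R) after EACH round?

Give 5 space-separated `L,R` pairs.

Answer: 247,242 242,188 188,157 157,158 158,90

Derivation:
Round 1 (k=16): L=247 R=242
Round 2 (k=50): L=242 R=188
Round 3 (k=6): L=188 R=157
Round 4 (k=23): L=157 R=158
Round 5 (k=32): L=158 R=90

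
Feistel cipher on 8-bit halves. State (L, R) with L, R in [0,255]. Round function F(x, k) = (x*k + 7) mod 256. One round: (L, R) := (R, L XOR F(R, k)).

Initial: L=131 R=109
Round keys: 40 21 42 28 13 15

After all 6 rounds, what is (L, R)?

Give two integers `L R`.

Round 1 (k=40): L=109 R=140
Round 2 (k=21): L=140 R=238
Round 3 (k=42): L=238 R=159
Round 4 (k=28): L=159 R=133
Round 5 (k=13): L=133 R=87
Round 6 (k=15): L=87 R=165

Answer: 87 165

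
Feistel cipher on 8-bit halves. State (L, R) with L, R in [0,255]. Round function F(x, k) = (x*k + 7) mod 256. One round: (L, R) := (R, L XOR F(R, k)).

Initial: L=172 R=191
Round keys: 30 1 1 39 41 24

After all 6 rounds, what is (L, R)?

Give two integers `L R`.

Answer: 237 108

Derivation:
Round 1 (k=30): L=191 R=197
Round 2 (k=1): L=197 R=115
Round 3 (k=1): L=115 R=191
Round 4 (k=39): L=191 R=83
Round 5 (k=41): L=83 R=237
Round 6 (k=24): L=237 R=108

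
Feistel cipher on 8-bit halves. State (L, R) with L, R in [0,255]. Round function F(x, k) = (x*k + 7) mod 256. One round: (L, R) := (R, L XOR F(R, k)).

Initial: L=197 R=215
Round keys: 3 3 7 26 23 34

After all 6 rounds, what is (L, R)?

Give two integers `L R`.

Answer: 52 239

Derivation:
Round 1 (k=3): L=215 R=73
Round 2 (k=3): L=73 R=53
Round 3 (k=7): L=53 R=51
Round 4 (k=26): L=51 R=0
Round 5 (k=23): L=0 R=52
Round 6 (k=34): L=52 R=239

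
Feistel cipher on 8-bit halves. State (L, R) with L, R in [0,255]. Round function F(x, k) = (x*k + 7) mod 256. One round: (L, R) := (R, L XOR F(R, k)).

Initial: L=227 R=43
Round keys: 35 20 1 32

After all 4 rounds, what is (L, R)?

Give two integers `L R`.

Answer: 196 79

Derivation:
Round 1 (k=35): L=43 R=11
Round 2 (k=20): L=11 R=200
Round 3 (k=1): L=200 R=196
Round 4 (k=32): L=196 R=79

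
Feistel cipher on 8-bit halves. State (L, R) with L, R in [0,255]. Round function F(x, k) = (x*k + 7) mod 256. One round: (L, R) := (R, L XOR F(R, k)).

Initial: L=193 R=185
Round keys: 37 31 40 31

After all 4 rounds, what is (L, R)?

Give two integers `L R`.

Round 1 (k=37): L=185 R=5
Round 2 (k=31): L=5 R=27
Round 3 (k=40): L=27 R=58
Round 4 (k=31): L=58 R=22

Answer: 58 22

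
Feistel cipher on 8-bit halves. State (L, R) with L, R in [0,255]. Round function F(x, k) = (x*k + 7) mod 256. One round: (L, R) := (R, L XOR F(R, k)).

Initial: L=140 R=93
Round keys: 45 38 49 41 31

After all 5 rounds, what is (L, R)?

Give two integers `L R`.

Round 1 (k=45): L=93 R=236
Round 2 (k=38): L=236 R=82
Round 3 (k=49): L=82 R=85
Round 4 (k=41): L=85 R=246
Round 5 (k=31): L=246 R=132

Answer: 246 132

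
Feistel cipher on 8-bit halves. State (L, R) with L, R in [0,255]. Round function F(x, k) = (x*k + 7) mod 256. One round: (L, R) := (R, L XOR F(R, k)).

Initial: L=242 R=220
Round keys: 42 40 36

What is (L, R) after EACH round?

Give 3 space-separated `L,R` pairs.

Round 1 (k=42): L=220 R=237
Round 2 (k=40): L=237 R=211
Round 3 (k=36): L=211 R=94

Answer: 220,237 237,211 211,94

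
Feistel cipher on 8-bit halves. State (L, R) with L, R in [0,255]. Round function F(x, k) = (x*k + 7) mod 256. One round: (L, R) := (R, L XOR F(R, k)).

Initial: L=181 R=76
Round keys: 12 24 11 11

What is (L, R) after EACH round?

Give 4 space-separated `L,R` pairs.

Answer: 76,34 34,123 123,114 114,150

Derivation:
Round 1 (k=12): L=76 R=34
Round 2 (k=24): L=34 R=123
Round 3 (k=11): L=123 R=114
Round 4 (k=11): L=114 R=150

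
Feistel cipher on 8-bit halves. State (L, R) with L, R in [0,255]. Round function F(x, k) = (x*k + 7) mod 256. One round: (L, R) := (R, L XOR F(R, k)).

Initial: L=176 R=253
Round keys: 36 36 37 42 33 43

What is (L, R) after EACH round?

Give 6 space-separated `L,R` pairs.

Round 1 (k=36): L=253 R=43
Round 2 (k=36): L=43 R=238
Round 3 (k=37): L=238 R=70
Round 4 (k=42): L=70 R=109
Round 5 (k=33): L=109 R=82
Round 6 (k=43): L=82 R=160

Answer: 253,43 43,238 238,70 70,109 109,82 82,160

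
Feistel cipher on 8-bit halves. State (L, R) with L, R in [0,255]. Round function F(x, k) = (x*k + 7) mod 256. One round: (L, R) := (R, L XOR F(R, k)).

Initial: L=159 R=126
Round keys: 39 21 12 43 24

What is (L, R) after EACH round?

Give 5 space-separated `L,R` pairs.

Round 1 (k=39): L=126 R=166
Round 2 (k=21): L=166 R=219
Round 3 (k=12): L=219 R=237
Round 4 (k=43): L=237 R=13
Round 5 (k=24): L=13 R=210

Answer: 126,166 166,219 219,237 237,13 13,210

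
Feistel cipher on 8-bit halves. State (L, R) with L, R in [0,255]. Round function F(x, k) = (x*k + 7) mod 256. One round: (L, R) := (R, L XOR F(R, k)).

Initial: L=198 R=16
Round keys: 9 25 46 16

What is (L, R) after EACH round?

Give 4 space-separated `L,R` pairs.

Answer: 16,81 81,224 224,22 22,135

Derivation:
Round 1 (k=9): L=16 R=81
Round 2 (k=25): L=81 R=224
Round 3 (k=46): L=224 R=22
Round 4 (k=16): L=22 R=135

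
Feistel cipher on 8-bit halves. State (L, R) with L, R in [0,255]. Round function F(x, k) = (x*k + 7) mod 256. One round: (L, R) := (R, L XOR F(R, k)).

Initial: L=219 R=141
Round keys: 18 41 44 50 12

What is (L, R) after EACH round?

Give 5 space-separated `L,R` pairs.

Round 1 (k=18): L=141 R=42
Round 2 (k=41): L=42 R=76
Round 3 (k=44): L=76 R=61
Round 4 (k=50): L=61 R=189
Round 5 (k=12): L=189 R=222

Answer: 141,42 42,76 76,61 61,189 189,222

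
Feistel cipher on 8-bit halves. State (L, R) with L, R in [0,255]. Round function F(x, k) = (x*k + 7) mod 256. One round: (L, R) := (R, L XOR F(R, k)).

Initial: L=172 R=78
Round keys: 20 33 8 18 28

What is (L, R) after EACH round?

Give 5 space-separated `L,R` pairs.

Round 1 (k=20): L=78 R=179
Round 2 (k=33): L=179 R=84
Round 3 (k=8): L=84 R=20
Round 4 (k=18): L=20 R=59
Round 5 (k=28): L=59 R=111

Answer: 78,179 179,84 84,20 20,59 59,111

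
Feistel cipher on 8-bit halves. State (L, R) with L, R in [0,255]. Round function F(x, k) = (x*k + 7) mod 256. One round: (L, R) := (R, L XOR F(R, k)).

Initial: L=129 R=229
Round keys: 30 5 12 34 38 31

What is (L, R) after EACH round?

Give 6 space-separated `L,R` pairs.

Round 1 (k=30): L=229 R=92
Round 2 (k=5): L=92 R=54
Round 3 (k=12): L=54 R=211
Round 4 (k=34): L=211 R=59
Round 5 (k=38): L=59 R=26
Round 6 (k=31): L=26 R=22

Answer: 229,92 92,54 54,211 211,59 59,26 26,22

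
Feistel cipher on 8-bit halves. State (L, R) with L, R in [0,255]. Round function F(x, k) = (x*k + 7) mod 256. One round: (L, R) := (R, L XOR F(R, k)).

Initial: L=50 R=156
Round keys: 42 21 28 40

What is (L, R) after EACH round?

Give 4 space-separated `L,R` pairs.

Round 1 (k=42): L=156 R=173
Round 2 (k=21): L=173 R=164
Round 3 (k=28): L=164 R=90
Round 4 (k=40): L=90 R=179

Answer: 156,173 173,164 164,90 90,179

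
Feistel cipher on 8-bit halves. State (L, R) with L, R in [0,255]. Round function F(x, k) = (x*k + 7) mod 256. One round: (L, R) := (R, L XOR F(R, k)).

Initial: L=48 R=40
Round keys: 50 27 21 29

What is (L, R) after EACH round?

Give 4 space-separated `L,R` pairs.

Round 1 (k=50): L=40 R=231
Round 2 (k=27): L=231 R=76
Round 3 (k=21): L=76 R=164
Round 4 (k=29): L=164 R=215

Answer: 40,231 231,76 76,164 164,215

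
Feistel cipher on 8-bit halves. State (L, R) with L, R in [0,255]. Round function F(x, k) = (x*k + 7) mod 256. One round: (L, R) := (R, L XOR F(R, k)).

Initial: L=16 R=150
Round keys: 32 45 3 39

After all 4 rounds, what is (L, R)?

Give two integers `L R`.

Round 1 (k=32): L=150 R=215
Round 2 (k=45): L=215 R=68
Round 3 (k=3): L=68 R=4
Round 4 (k=39): L=4 R=231

Answer: 4 231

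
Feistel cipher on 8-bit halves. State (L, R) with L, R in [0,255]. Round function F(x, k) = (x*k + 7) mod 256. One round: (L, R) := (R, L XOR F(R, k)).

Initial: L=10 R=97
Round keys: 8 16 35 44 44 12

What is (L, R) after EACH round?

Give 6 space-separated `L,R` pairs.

Answer: 97,5 5,54 54,108 108,161 161,223 223,218

Derivation:
Round 1 (k=8): L=97 R=5
Round 2 (k=16): L=5 R=54
Round 3 (k=35): L=54 R=108
Round 4 (k=44): L=108 R=161
Round 5 (k=44): L=161 R=223
Round 6 (k=12): L=223 R=218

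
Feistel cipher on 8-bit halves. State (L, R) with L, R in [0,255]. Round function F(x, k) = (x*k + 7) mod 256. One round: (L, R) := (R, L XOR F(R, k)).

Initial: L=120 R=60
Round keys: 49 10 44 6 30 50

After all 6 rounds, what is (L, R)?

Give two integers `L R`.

Answer: 99 195

Derivation:
Round 1 (k=49): L=60 R=251
Round 2 (k=10): L=251 R=233
Round 3 (k=44): L=233 R=232
Round 4 (k=6): L=232 R=158
Round 5 (k=30): L=158 R=99
Round 6 (k=50): L=99 R=195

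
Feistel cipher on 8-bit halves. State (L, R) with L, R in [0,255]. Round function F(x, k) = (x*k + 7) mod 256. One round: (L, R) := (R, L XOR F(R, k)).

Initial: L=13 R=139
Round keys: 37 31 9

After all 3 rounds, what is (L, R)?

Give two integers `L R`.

Answer: 223 205

Derivation:
Round 1 (k=37): L=139 R=19
Round 2 (k=31): L=19 R=223
Round 3 (k=9): L=223 R=205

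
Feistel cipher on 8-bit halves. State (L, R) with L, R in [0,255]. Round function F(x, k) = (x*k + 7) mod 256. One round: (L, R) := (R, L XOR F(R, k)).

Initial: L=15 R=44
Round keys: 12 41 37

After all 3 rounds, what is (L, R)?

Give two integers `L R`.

Answer: 243 62

Derivation:
Round 1 (k=12): L=44 R=24
Round 2 (k=41): L=24 R=243
Round 3 (k=37): L=243 R=62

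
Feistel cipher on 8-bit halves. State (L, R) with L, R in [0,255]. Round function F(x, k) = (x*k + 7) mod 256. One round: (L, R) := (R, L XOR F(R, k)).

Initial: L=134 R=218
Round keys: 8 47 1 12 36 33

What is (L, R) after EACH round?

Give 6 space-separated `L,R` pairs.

Round 1 (k=8): L=218 R=81
Round 2 (k=47): L=81 R=60
Round 3 (k=1): L=60 R=18
Round 4 (k=12): L=18 R=227
Round 5 (k=36): L=227 R=225
Round 6 (k=33): L=225 R=235

Answer: 218,81 81,60 60,18 18,227 227,225 225,235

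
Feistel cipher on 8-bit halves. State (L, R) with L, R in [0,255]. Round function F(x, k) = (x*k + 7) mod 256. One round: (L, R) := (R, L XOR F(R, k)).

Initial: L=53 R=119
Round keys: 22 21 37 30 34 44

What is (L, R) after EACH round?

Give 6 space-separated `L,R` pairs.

Round 1 (k=22): L=119 R=116
Round 2 (k=21): L=116 R=252
Round 3 (k=37): L=252 R=7
Round 4 (k=30): L=7 R=37
Round 5 (k=34): L=37 R=246
Round 6 (k=44): L=246 R=106

Answer: 119,116 116,252 252,7 7,37 37,246 246,106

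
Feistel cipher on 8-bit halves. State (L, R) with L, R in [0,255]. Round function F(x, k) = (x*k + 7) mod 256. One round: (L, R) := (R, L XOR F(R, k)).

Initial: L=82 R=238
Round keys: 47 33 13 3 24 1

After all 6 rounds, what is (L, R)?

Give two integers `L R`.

Round 1 (k=47): L=238 R=235
Round 2 (k=33): L=235 R=188
Round 3 (k=13): L=188 R=120
Round 4 (k=3): L=120 R=211
Round 5 (k=24): L=211 R=183
Round 6 (k=1): L=183 R=109

Answer: 183 109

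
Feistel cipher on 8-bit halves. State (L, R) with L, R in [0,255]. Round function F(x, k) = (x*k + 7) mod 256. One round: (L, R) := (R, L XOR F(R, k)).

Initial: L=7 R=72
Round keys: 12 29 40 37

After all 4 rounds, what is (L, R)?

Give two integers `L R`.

Round 1 (k=12): L=72 R=96
Round 2 (k=29): L=96 R=175
Round 3 (k=40): L=175 R=63
Round 4 (k=37): L=63 R=141

Answer: 63 141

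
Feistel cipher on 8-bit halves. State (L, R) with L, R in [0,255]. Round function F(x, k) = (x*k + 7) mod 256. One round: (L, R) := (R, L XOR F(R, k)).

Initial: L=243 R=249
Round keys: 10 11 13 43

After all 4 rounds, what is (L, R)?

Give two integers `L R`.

Round 1 (k=10): L=249 R=50
Round 2 (k=11): L=50 R=212
Round 3 (k=13): L=212 R=249
Round 4 (k=43): L=249 R=14

Answer: 249 14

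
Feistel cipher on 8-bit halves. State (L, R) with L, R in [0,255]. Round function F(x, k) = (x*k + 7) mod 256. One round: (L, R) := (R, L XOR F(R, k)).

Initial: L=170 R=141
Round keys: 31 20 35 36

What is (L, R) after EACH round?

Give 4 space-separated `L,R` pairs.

Round 1 (k=31): L=141 R=176
Round 2 (k=20): L=176 R=74
Round 3 (k=35): L=74 R=149
Round 4 (k=36): L=149 R=177

Answer: 141,176 176,74 74,149 149,177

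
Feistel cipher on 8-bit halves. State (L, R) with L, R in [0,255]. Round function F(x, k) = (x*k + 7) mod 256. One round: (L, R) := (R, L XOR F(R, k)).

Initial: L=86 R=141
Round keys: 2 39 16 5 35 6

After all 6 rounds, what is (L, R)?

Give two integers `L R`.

Round 1 (k=2): L=141 R=119
Round 2 (k=39): L=119 R=165
Round 3 (k=16): L=165 R=32
Round 4 (k=5): L=32 R=2
Round 5 (k=35): L=2 R=109
Round 6 (k=6): L=109 R=151

Answer: 109 151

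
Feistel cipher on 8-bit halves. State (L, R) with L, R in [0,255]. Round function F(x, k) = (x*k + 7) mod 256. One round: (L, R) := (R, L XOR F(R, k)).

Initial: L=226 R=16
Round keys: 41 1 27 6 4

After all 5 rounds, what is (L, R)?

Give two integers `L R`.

Answer: 215 125

Derivation:
Round 1 (k=41): L=16 R=117
Round 2 (k=1): L=117 R=108
Round 3 (k=27): L=108 R=30
Round 4 (k=6): L=30 R=215
Round 5 (k=4): L=215 R=125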